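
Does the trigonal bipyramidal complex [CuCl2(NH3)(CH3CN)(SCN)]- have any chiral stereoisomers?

yes

A trigonal bipyramid has two axial and three equatorial sites, which are chemically inequivalent.
Exhaustive case analysis gives 7 geometric isomers.
Of these, 3 lack any improper symmetry element and so occur as enantiomeric pairs, giving 7 + 3 = 10 stereoisomers in total.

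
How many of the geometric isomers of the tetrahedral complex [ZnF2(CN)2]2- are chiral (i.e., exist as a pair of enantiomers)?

0

Only one geometric arrangement is possible.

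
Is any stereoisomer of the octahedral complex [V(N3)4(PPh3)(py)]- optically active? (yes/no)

no

An octahedron has six vertices in three trans pairs; every non-trans pair is cis.
Working through the distinct placements yields 2 geometric isomers: PPh3 and py mutually trans; PPh3 and py mutually cis.
Each arrangement has an internal mirror plane or centre of symmetry, so none is chiral.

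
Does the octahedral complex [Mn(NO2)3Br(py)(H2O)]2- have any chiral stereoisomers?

An octahedron has six vertices in three trans pairs; every non-trans pair is cis.
Working through the distinct placements yields 4 geometric isomers: NO2 mer (3 arrangements); NO2 fac (chiral).
One of these lacks any improper symmetry element and so occurs as an enantiomeric pair, giving 4 + 1 = 5 stereoisomers in total.

yes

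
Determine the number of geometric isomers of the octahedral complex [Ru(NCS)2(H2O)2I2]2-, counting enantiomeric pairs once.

5

Working through the distinct placements yields 5 geometric isomers: NCS trans, H2O trans, I trans; NCS cis, H2O trans, I cis; NCS trans, H2O cis, I cis; NCS cis, H2O cis, I cis (chiral); NCS cis, H2O cis, I trans.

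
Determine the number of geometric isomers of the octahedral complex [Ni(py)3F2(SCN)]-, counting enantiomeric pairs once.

3

The six octahedral sites form three mutually perpendicular trans pairs.
There are 3 geometric isomers: py mer, F trans; py mer, F cis; py fac, F cis.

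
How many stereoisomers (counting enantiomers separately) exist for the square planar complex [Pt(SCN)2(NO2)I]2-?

A square has two trans pairs of vertices; adjacent vertices are cis.
The distinct arrangements are (2 in all): SCN cis; SCN trans.
Each arrangement has an internal mirror plane or centre of symmetry, so none is chiral.

2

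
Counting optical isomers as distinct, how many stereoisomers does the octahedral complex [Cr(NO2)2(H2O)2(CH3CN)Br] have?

8

The six octahedral sites form three mutually perpendicular trans pairs.
The distinct arrangements are (6 in all): NO2 trans, H2O trans; NO2 cis, H2O cis (3 arrangements, 2 chiral); NO2 trans, H2O cis; NO2 cis, H2O trans.
Of these, 2 lack any improper symmetry element and so occur as enantiomeric pairs, giving 6 + 2 = 8 stereoisomers in total.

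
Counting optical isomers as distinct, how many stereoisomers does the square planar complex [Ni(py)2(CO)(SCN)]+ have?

2

A square has two trans pairs of vertices; adjacent vertices are cis.
Systematic placement gives 2 geometric isomers: py cis; py trans.
Each arrangement has an internal mirror plane or centre of symmetry, so none is chiral.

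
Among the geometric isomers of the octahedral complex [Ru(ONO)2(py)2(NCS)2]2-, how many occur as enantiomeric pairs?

1

An octahedron has six vertices in three trans pairs; every non-trans pair is cis.
Systematic placement gives 5 geometric isomers: ONO trans, py trans, NCS trans; ONO cis, py cis, NCS trans; ONO cis, py trans, NCS cis; ONO cis, py cis, NCS cis (chiral); ONO trans, py cis, NCS cis.
One of these lacks any improper symmetry element and so occurs as an enantiomeric pair, giving 5 + 1 = 6 stereoisomers in total.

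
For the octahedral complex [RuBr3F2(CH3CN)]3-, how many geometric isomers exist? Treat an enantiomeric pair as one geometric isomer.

The six octahedral sites form three mutually perpendicular trans pairs.
Systematic placement gives 3 geometric isomers: Br mer, F trans; Br mer, F cis; Br fac, F cis.

3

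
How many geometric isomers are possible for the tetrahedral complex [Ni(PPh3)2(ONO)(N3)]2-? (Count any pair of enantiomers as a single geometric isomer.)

1

In a tetrahedral complex all four positions are equivalent and every pair of ligands is adjacent — there is no cis/trans distinction.
Only one geometric arrangement is possible.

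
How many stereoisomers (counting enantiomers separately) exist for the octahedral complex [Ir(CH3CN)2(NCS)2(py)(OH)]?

The six octahedral sites form three mutually perpendicular trans pairs.
Systematic placement gives 6 geometric isomers: CH3CN trans, NCS trans; CH3CN trans, NCS cis; CH3CN cis, NCS cis (3 arrangements, 2 chiral); CH3CN cis, NCS trans.
Of these, 2 lack any improper symmetry element and so occur as enantiomeric pairs, giving 6 + 2 = 8 stereoisomers in total.

8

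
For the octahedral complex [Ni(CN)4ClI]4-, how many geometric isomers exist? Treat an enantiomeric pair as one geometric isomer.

2

An octahedron has six vertices in three trans pairs; every non-trans pair is cis.
Systematic placement gives 2 geometric isomers: Cl and I mutually trans; Cl and I mutually cis.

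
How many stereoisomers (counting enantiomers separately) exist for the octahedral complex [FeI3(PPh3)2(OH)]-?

3

The six octahedral sites form three mutually perpendicular trans pairs.
Working through the distinct placements yields 3 geometric isomers: I mer, PPh3 trans; I mer, PPh3 cis; I fac, PPh3 cis.
Each arrangement has an internal mirror plane or centre of symmetry, so none is chiral.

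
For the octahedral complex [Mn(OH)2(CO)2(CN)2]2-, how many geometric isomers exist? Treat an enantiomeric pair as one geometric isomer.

An octahedron has six vertices in three trans pairs; every non-trans pair is cis.
There are 5 geometric isomers: OH trans, CO trans, CN trans; OH cis, CO cis, CN trans; OH trans, CO cis, CN cis; OH cis, CO cis, CN cis (chiral); OH cis, CO trans, CN cis.

5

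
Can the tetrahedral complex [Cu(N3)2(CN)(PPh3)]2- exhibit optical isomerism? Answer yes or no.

no

All four vertices of a tetrahedron are equivalent and mutually adjacent, so cis/trans isomerism cannot arise.
Only one geometric arrangement is possible.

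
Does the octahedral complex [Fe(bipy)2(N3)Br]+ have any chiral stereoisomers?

yes

In an octahedral complex each vertex has one trans partner and four cis neighbours.
Each bipy is bidentate and must span two cis positions.
Systematic placement gives 2 geometric isomers: N3 and Br mutually trans; N3 and Br mutually cis (chiral).
One of these lacks any improper symmetry element and so occurs as an enantiomeric pair, giving 2 + 1 = 3 stereoisomers in total.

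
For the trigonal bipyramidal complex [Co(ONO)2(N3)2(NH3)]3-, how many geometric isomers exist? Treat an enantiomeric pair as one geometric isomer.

5

In a trigonal bipyramid the two axial positions differ from the three equatorial ones.
Exhaustive case analysis gives 5 geometric isomers.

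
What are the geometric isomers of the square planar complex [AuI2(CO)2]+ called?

cis and trans

A square has two trans pairs of vertices; adjacent vertices are cis.
There are 2 geometric isomers: I cis; I trans.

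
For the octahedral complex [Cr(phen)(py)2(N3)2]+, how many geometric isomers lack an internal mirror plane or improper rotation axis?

An octahedron has six vertices in three trans pairs; every non-trans pair is cis.
Each phen is bidentate and must span two cis positions.
The distinct arrangements are (3 in all): py cis, N3 trans; py trans, N3 cis; py cis, N3 cis (chiral).
One of these lacks any improper symmetry element and so occurs as an enantiomeric pair, giving 3 + 1 = 4 stereoisomers in total.

1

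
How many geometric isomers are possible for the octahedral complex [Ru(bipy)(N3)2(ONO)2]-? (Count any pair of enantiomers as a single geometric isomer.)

3

The six octahedral sites form three mutually perpendicular trans pairs.
Each bipy is bidentate and must span two cis positions.
There are 3 geometric isomers: N3 trans, ONO cis; N3 cis, ONO cis (chiral); N3 cis, ONO trans.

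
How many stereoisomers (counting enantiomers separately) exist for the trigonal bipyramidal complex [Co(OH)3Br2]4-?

3

A trigonal bipyramid has two axial and three equatorial sites, which are chemically inequivalent.
The distinct arrangements are (3 in all): Br both axial; Br one axial, one equatorial; Br both equatorial.
Each arrangement has an internal mirror plane or centre of symmetry, so none is chiral.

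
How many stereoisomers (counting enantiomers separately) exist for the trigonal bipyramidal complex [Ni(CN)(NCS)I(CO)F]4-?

20

In a trigonal bipyramid the two axial positions differ from the three equatorial ones.
Exhaustive case analysis gives 10 geometric isomers.
Of these, 10 lack any improper symmetry element and so occur as enantiomeric pairs, giving 10 + 10 = 20 stereoisomers in total.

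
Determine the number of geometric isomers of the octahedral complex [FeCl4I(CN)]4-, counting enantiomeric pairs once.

2

In an octahedral complex each vertex has one trans partner and four cis neighbours.
The distinct arrangements are (2 in all): I and CN mutually cis; I and CN mutually trans.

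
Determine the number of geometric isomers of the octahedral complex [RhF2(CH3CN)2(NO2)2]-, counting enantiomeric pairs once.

The six octahedral sites form three mutually perpendicular trans pairs.
There are 5 geometric isomers: F trans, CH3CN trans, NO2 trans; F cis, CH3CN trans, NO2 cis; F cis, CH3CN cis, NO2 trans; F cis, CH3CN cis, NO2 cis (chiral); F trans, CH3CN cis, NO2 cis.

5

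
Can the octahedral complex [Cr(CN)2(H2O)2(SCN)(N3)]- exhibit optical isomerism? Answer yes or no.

yes

The six octahedral sites form three mutually perpendicular trans pairs.
The distinct arrangements are (6 in all): CN trans, H2O trans; CN trans, H2O cis; CN cis, H2O cis (3 arrangements, 2 chiral); CN cis, H2O trans.
Of these, 2 lack any improper symmetry element and so occur as enantiomeric pairs, giving 6 + 2 = 8 stereoisomers in total.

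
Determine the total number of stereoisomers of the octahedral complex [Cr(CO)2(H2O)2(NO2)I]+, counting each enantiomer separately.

The six octahedral sites form three mutually perpendicular trans pairs.
There are 6 geometric isomers: CO trans, H2O trans; CO trans, H2O cis; CO cis, H2O cis (3 arrangements, 2 chiral); CO cis, H2O trans.
Of these, 2 lack any improper symmetry element and so occur as enantiomeric pairs, giving 6 + 2 = 8 stereoisomers in total.

8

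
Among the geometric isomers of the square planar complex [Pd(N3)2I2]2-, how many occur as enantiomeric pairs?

0

Working through the distinct placements yields 2 geometric isomers: N3 cis; N3 trans.
Each arrangement has an internal mirror plane or centre of symmetry, so none is chiral.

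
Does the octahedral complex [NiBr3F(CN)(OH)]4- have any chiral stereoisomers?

yes

There are 4 geometric isomers: Br mer (3 arrangements); Br fac (chiral).
One of these lacks any improper symmetry element and so occurs as an enantiomeric pair, giving 4 + 1 = 5 stereoisomers in total.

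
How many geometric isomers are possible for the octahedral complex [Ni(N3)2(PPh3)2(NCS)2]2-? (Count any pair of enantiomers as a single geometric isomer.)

5

In an octahedral complex each vertex has one trans partner and four cis neighbours.
There are 5 geometric isomers: N3 trans, PPh3 trans, NCS trans; N3 trans, PPh3 cis, NCS cis; N3 cis, PPh3 trans, NCS cis; N3 cis, PPh3 cis, NCS cis (chiral); N3 cis, PPh3 cis, NCS trans.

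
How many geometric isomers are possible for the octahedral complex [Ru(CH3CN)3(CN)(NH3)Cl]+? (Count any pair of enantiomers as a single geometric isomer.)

In an octahedral complex each vertex has one trans partner and four cis neighbours.
There are 4 geometric isomers: CH3CN mer (3 arrangements); CH3CN fac (chiral).

4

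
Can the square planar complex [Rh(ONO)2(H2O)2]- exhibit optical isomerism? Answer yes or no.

In a square planar complex each vertex has one trans partner and two cis neighbours.
The distinct arrangements are (2 in all): ONO cis; ONO trans.
Each arrangement has an internal mirror plane or centre of symmetry, so none is chiral.

no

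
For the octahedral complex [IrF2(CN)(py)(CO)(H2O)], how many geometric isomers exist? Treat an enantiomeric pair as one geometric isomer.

9

The six octahedral sites form three mutually perpendicular trans pairs.
Exhaustive case analysis gives 9 geometric isomers.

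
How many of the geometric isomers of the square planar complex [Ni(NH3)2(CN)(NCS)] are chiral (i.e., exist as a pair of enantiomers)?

There are 2 geometric isomers: NH3 cis; NH3 trans.
Each arrangement has an internal mirror plane or centre of symmetry, so none is chiral.

0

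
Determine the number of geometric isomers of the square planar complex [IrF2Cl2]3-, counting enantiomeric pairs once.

2

Working through the distinct placements yields 2 geometric isomers: F cis; F trans.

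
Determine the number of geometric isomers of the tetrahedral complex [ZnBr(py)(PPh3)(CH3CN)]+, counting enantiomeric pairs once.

1

All four vertices of a tetrahedron are equivalent and mutually adjacent, so cis/trans isomerism cannot arise.
Only one geometric arrangement is possible; it has no improper symmetry element, so it exists as a pair of enantiomers (2 stereoisomers).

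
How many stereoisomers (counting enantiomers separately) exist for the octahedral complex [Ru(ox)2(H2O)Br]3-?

3

In an octahedral complex each vertex has one trans partner and four cis neighbours.
Each ox is bidentate and must span two cis positions.
Systematic placement gives 2 geometric isomers: H2O and Br mutually trans; H2O and Br mutually cis (chiral).
One of these lacks any improper symmetry element and so occurs as an enantiomeric pair, giving 2 + 1 = 3 stereoisomers in total.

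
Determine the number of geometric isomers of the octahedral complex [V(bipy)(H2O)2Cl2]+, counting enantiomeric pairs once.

The six octahedral sites form three mutually perpendicular trans pairs.
Each bipy is bidentate and must span two cis positions.
The distinct arrangements are (3 in all): H2O cis, Cl trans; H2O cis, Cl cis (chiral); H2O trans, Cl cis.

3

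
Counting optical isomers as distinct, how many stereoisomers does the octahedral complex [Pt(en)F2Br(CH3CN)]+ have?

6

Each en is bidentate and must span two cis positions.
Systematic placement gives 4 geometric isomers: F cis (3 arrangements, 2 chiral); F trans.
Of these, 2 lack any improper symmetry element and so occur as enantiomeric pairs, giving 4 + 2 = 6 stereoisomers in total.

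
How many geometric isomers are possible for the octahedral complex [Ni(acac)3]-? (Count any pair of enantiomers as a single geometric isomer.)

Each acac is bidentate and must span two cis positions.
Only one geometric arrangement is possible; it has no improper symmetry element, so it exists as a pair of enantiomers (2 stereoisomers).

1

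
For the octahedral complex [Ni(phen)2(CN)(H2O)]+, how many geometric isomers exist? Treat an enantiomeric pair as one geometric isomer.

2

An octahedron has six vertices in three trans pairs; every non-trans pair is cis.
Each phen is bidentate and must span two cis positions.
Working through the distinct placements yields 2 geometric isomers: CN and H2O mutually trans; CN and H2O mutually cis (chiral).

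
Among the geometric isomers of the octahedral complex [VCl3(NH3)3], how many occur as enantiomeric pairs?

An octahedron has six vertices in three trans pairs; every non-trans pair is cis.
The distinct arrangements are (2 in all): Cl mer; Cl fac.
Each arrangement has an internal mirror plane or centre of symmetry, so none is chiral.

0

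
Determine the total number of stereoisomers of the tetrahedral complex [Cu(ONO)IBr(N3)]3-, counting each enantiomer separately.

2

Only one geometric arrangement is possible; it has no improper symmetry element, so it exists as a pair of enantiomers (2 stereoisomers).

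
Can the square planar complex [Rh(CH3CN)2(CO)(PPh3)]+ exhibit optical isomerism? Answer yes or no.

no

The distinct arrangements are (2 in all): CH3CN cis; CH3CN trans.
Each arrangement has an internal mirror plane or centre of symmetry, so none is chiral.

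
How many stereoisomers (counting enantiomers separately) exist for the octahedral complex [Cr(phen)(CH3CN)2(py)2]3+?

An octahedron has six vertices in three trans pairs; every non-trans pair is cis.
Each phen is bidentate and must span two cis positions.
Systematic placement gives 3 geometric isomers: CH3CN trans, py cis; CH3CN cis, py trans; CH3CN cis, py cis (chiral).
One of these lacks any improper symmetry element and so occurs as an enantiomeric pair, giving 3 + 1 = 4 stereoisomers in total.

4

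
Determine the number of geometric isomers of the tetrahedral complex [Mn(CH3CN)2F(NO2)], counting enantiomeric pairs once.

1

In a tetrahedral complex all four positions are equivalent and every pair of ligands is adjacent — there is no cis/trans distinction.
Only one geometric arrangement is possible.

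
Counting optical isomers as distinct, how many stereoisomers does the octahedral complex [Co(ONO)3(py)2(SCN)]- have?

3

In an octahedral complex each vertex has one trans partner and four cis neighbours.
The distinct arrangements are (3 in all): ONO mer, py trans; ONO mer, py cis; ONO fac, py cis.
Each arrangement has an internal mirror plane or centre of symmetry, so none is chiral.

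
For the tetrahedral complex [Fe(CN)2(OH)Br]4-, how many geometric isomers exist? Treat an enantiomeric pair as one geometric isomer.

1

All four vertices of a tetrahedron are equivalent and mutually adjacent, so cis/trans isomerism cannot arise.
Only one geometric arrangement is possible.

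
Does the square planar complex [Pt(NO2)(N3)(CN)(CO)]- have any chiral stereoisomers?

A square has two trans pairs of vertices; adjacent vertices are cis.
The distinct arrangements are (3 in all): (CN/N3 trans, CO/NO2 trans); (CN/NO2 trans, CO/N3 trans); (CN/CO trans, N3/NO2 trans).
Each arrangement has an internal mirror plane or centre of symmetry, so none is chiral.

no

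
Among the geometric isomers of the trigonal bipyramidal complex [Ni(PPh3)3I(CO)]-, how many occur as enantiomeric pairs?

0

Working through the distinct placements yields 4 geometric isomers: I axial, CO axial; I equatorial, CO axial; I axial, CO equatorial; I equatorial, CO equatorial.
Each arrangement has an internal mirror plane or centre of symmetry, so none is chiral.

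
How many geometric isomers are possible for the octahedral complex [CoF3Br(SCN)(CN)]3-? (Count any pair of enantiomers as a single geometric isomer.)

The six octahedral sites form three mutually perpendicular trans pairs.
Systematic placement gives 4 geometric isomers: F mer (3 arrangements); F fac (chiral).

4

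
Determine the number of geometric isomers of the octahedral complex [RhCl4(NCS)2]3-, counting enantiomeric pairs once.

The six octahedral sites form three mutually perpendicular trans pairs.
There are 2 geometric isomers: NCS trans; NCS cis.

2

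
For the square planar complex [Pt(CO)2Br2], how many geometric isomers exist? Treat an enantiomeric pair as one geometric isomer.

Working through the distinct placements yields 2 geometric isomers: CO cis; CO trans.

2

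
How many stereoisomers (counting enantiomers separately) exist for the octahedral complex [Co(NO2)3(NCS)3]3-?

2

In an octahedral complex each vertex has one trans partner and four cis neighbours.
The distinct arrangements are (2 in all): NO2 mer; NO2 fac.
Each arrangement has an internal mirror plane or centre of symmetry, so none is chiral.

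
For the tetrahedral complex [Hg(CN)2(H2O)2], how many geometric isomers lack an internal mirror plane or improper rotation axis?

0

Only one geometric arrangement is possible.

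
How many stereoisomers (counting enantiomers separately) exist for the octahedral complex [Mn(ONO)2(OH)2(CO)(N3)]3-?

The six octahedral sites form three mutually perpendicular trans pairs.
There are 6 geometric isomers: ONO trans, OH trans; ONO cis, OH cis (3 arrangements, 2 chiral); ONO trans, OH cis; ONO cis, OH trans.
Of these, 2 lack any improper symmetry element and so occur as enantiomeric pairs, giving 6 + 2 = 8 stereoisomers in total.

8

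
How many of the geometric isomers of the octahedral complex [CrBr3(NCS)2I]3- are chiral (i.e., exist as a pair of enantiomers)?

0

An octahedron has six vertices in three trans pairs; every non-trans pair is cis.
Systematic placement gives 3 geometric isomers: Br mer, NCS trans; Br mer, NCS cis; Br fac, NCS cis.
Each arrangement has an internal mirror plane or centre of symmetry, so none is chiral.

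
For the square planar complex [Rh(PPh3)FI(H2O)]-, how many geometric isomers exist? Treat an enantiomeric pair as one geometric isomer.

3

In a square planar complex each vertex has one trans partner and two cis neighbours.
The distinct arrangements are (3 in all): (F/I trans, H2O/PPh3 trans); (F/PPh3 trans, H2O/I trans); (F/H2O trans, I/PPh3 trans).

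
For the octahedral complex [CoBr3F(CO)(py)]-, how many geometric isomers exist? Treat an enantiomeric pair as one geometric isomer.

In an octahedral complex each vertex has one trans partner and four cis neighbours.
Working through the distinct placements yields 4 geometric isomers: Br mer (3 arrangements); Br fac (chiral).

4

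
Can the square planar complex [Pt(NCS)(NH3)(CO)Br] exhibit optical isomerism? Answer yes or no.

no

Systematic placement gives 3 geometric isomers: (Br/NCS trans, CO/NH3 trans); (Br/NH3 trans, CO/NCS trans); (Br/CO trans, NCS/NH3 trans).
Each arrangement has an internal mirror plane or centre of symmetry, so none is chiral.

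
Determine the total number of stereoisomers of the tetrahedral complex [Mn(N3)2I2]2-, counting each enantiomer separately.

1

All four vertices of a tetrahedron are equivalent and mutually adjacent, so cis/trans isomerism cannot arise.
Only one geometric arrangement is possible.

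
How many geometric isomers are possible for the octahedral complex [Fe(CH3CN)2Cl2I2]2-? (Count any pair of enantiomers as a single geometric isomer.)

5

An octahedron has six vertices in three trans pairs; every non-trans pair is cis.
There are 5 geometric isomers: CH3CN trans, Cl trans, I trans; CH3CN trans, Cl cis, I cis; CH3CN cis, Cl cis, I trans; CH3CN cis, Cl cis, I cis (chiral); CH3CN cis, Cl trans, I cis.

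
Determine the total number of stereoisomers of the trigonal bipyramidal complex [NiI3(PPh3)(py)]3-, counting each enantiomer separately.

4

A trigonal bipyramid has two axial and three equatorial sites, which are chemically inequivalent.
Working through the distinct placements yields 4 geometric isomers: PPh3 equatorial, py equatorial; PPh3 axial, py equatorial; PPh3 equatorial, py axial; PPh3 axial, py axial.
Each arrangement has an internal mirror plane or centre of symmetry, so none is chiral.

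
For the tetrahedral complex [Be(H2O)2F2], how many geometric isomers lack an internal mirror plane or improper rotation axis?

0

All four vertices of a tetrahedron are equivalent and mutually adjacent, so cis/trans isomerism cannot arise.
Only one geometric arrangement is possible.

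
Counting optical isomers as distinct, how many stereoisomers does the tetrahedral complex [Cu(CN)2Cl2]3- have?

All four vertices of a tetrahedron are equivalent and mutually adjacent, so cis/trans isomerism cannot arise.
Only one geometric arrangement is possible.

1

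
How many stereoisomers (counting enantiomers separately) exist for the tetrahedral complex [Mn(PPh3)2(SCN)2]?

All four vertices of a tetrahedron are equivalent and mutually adjacent, so cis/trans isomerism cannot arise.
Only one geometric arrangement is possible.

1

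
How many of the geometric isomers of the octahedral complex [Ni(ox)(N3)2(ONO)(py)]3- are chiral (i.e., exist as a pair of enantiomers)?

2

The six octahedral sites form three mutually perpendicular trans pairs.
Each ox is bidentate and must span two cis positions.
Working through the distinct placements yields 4 geometric isomers: N3 trans; N3 cis (3 arrangements, 2 chiral).
Of these, 2 lack any improper symmetry element and so occur as enantiomeric pairs, giving 4 + 2 = 6 stereoisomers in total.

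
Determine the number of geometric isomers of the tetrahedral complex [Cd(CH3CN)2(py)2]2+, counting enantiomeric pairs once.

All four vertices of a tetrahedron are equivalent and mutually adjacent, so cis/trans isomerism cannot arise.
Only one geometric arrangement is possible.

1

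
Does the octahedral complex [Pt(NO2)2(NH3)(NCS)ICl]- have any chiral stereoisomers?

yes

In an octahedral complex each vertex has one trans partner and four cis neighbours.
Exhaustive case analysis gives 9 geometric isomers.
Of these, 6 lack any improper symmetry element and so occur as enantiomeric pairs, giving 9 + 6 = 15 stereoisomers in total.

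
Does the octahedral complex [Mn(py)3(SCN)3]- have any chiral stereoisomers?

There are 2 geometric isomers: py mer; py fac.
Each arrangement has an internal mirror plane or centre of symmetry, so none is chiral.

no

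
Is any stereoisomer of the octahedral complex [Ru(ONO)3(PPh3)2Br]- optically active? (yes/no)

Systematic placement gives 3 geometric isomers: ONO mer, PPh3 trans; ONO fac, PPh3 cis; ONO mer, PPh3 cis.
Each arrangement has an internal mirror plane or centre of symmetry, so none is chiral.

no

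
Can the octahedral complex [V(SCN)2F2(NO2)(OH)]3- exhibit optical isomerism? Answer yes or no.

An octahedron has six vertices in three trans pairs; every non-trans pair is cis.
Working through the distinct placements yields 6 geometric isomers: SCN trans, F trans; SCN cis, F trans; SCN trans, F cis; SCN cis, F cis (3 arrangements, 2 chiral).
Of these, 2 lack any improper symmetry element and so occur as enantiomeric pairs, giving 6 + 2 = 8 stereoisomers in total.

yes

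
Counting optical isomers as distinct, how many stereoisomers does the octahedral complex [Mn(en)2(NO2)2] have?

3

The six octahedral sites form three mutually perpendicular trans pairs.
Each en is bidentate and must span two cis positions.
Working through the distinct placements yields 2 geometric isomers: NO2 trans; NO2 cis (chiral).
One of these lacks any improper symmetry element and so occurs as an enantiomeric pair, giving 2 + 1 = 3 stereoisomers in total.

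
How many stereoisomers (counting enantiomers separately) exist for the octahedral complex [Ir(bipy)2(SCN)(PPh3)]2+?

3

Each bipy is bidentate and must span two cis positions.
Systematic placement gives 2 geometric isomers: SCN and PPh3 mutually trans; SCN and PPh3 mutually cis (chiral).
One of these lacks any improper symmetry element and so occurs as an enantiomeric pair, giving 2 + 1 = 3 stereoisomers in total.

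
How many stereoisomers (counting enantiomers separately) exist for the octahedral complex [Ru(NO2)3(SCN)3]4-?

The six octahedral sites form three mutually perpendicular trans pairs.
The distinct arrangements are (2 in all): NO2 mer; NO2 fac.
Each arrangement has an internal mirror plane or centre of symmetry, so none is chiral.

2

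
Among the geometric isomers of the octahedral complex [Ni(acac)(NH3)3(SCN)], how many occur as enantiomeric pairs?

0

Each acac is bidentate and must span two cis positions.
Working through the distinct placements yields 2 geometric isomers: NH3 mer; NH3 fac.
Each arrangement has an internal mirror plane or centre of symmetry, so none is chiral.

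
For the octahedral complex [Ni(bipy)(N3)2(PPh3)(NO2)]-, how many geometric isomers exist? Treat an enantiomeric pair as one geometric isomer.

4

The six octahedral sites form three mutually perpendicular trans pairs.
Each bipy is bidentate and must span two cis positions.
Systematic placement gives 4 geometric isomers: N3 trans; N3 cis (3 arrangements, 2 chiral).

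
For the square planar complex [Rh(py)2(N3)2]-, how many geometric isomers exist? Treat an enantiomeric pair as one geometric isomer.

2

In a square planar complex each vertex has one trans partner and two cis neighbours.
Systematic placement gives 2 geometric isomers: py cis; py trans.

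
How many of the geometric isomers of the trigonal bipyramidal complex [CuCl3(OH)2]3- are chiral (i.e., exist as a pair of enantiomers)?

Systematic placement gives 3 geometric isomers: OH both equatorial; OH one axial, one equatorial; OH both axial.
Each arrangement has an internal mirror plane or centre of symmetry, so none is chiral.

0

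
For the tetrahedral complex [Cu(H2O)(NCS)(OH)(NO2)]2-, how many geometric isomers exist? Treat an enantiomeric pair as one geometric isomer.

1

Only one geometric arrangement is possible; it has no improper symmetry element, so it exists as a pair of enantiomers (2 stereoisomers).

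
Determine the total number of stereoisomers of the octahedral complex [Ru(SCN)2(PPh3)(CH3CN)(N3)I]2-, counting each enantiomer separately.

The six octahedral sites form three mutually perpendicular trans pairs.
Exhaustive case analysis gives 9 geometric isomers.
Of these, 6 lack any improper symmetry element and so occur as enantiomeric pairs, giving 9 + 6 = 15 stereoisomers in total.

15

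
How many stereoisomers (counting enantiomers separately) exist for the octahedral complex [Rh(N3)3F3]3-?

2

The distinct arrangements are (2 in all): N3 mer; N3 fac.
Each arrangement has an internal mirror plane or centre of symmetry, so none is chiral.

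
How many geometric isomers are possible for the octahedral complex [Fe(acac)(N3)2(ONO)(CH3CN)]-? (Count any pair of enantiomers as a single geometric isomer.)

4

In an octahedral complex each vertex has one trans partner and four cis neighbours.
Each acac is bidentate and must span two cis positions.
Systematic placement gives 4 geometric isomers: N3 cis (3 arrangements, 2 chiral); N3 trans.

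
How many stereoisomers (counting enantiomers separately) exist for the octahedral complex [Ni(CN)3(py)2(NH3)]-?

An octahedron has six vertices in three trans pairs; every non-trans pair is cis.
Working through the distinct placements yields 3 geometric isomers: CN mer, py trans; CN mer, py cis; CN fac, py cis.
Each arrangement has an internal mirror plane or centre of symmetry, so none is chiral.

3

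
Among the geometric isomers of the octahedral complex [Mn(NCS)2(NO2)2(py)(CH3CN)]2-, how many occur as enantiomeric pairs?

2

Working through the distinct placements yields 6 geometric isomers: NCS cis, NO2 cis (3 arrangements, 2 chiral); NCS cis, NO2 trans; NCS trans, NO2 cis; NCS trans, NO2 trans.
Of these, 2 lack any improper symmetry element and so occur as enantiomeric pairs, giving 6 + 2 = 8 stereoisomers in total.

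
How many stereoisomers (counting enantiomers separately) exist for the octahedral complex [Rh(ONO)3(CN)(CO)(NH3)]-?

An octahedron has six vertices in three trans pairs; every non-trans pair is cis.
There are 4 geometric isomers: ONO mer (3 arrangements); ONO fac (chiral).
One of these lacks any improper symmetry element and so occurs as an enantiomeric pair, giving 4 + 1 = 5 stereoisomers in total.

5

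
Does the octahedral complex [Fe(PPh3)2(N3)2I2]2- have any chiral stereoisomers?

An octahedron has six vertices in three trans pairs; every non-trans pair is cis.
Systematic placement gives 5 geometric isomers: PPh3 trans, N3 trans, I trans; PPh3 cis, N3 cis, I trans; PPh3 trans, N3 cis, I cis; PPh3 cis, N3 cis, I cis (chiral); PPh3 cis, N3 trans, I cis.
One of these lacks any improper symmetry element and so occurs as an enantiomeric pair, giving 5 + 1 = 6 stereoisomers in total.

yes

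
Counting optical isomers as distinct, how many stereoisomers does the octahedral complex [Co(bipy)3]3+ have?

Each bipy is bidentate and must span two cis positions.
Only one geometric arrangement is possible; it has no improper symmetry element, so it exists as a pair of enantiomers (2 stereoisomers).

2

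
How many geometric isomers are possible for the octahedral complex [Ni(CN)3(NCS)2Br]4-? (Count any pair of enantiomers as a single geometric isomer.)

3

Working through the distinct placements yields 3 geometric isomers: CN mer, NCS trans; CN fac, NCS cis; CN mer, NCS cis.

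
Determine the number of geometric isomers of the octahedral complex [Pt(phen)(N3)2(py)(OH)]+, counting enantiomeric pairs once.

Each phen is bidentate and must span two cis positions.
Systematic placement gives 4 geometric isomers: N3 trans; N3 cis (3 arrangements, 2 chiral).

4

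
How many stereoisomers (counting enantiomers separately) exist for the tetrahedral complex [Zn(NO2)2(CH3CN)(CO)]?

Only one geometric arrangement is possible.

1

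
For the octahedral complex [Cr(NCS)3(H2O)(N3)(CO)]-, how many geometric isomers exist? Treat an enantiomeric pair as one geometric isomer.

4

An octahedron has six vertices in three trans pairs; every non-trans pair is cis.
The distinct arrangements are (4 in all): NCS mer (3 arrangements); NCS fac (chiral).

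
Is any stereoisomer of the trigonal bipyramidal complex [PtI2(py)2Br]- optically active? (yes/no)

In a trigonal bipyramid the two axial positions differ from the three equatorial ones.
Exhaustive case analysis gives 5 geometric isomers.
One of these lacks any improper symmetry element and so occurs as an enantiomeric pair, giving 5 + 1 = 6 stereoisomers in total.

yes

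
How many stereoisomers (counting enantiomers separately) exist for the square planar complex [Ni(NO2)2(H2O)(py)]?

2

In a square planar complex each vertex has one trans partner and two cis neighbours.
The distinct arrangements are (2 in all): NO2 cis; NO2 trans.
Each arrangement has an internal mirror plane or centre of symmetry, so none is chiral.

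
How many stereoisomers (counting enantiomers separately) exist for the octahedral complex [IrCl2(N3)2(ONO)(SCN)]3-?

An octahedron has six vertices in three trans pairs; every non-trans pair is cis.
Systematic placement gives 6 geometric isomers: Cl trans, N3 trans; Cl trans, N3 cis; Cl cis, N3 cis (3 arrangements, 2 chiral); Cl cis, N3 trans.
Of these, 2 lack any improper symmetry element and so occur as enantiomeric pairs, giving 6 + 2 = 8 stereoisomers in total.

8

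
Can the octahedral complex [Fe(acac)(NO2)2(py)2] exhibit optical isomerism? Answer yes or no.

In an octahedral complex each vertex has one trans partner and four cis neighbours.
Each acac is bidentate and must span two cis positions.
The distinct arrangements are (3 in all): NO2 trans, py cis; NO2 cis, py trans; NO2 cis, py cis (chiral).
One of these lacks any improper symmetry element and so occurs as an enantiomeric pair, giving 3 + 1 = 4 stereoisomers in total.

yes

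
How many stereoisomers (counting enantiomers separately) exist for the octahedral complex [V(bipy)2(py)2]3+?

3

An octahedron has six vertices in three trans pairs; every non-trans pair is cis.
Each bipy is bidentate and must span two cis positions.
The distinct arrangements are (2 in all): py trans; py cis (chiral).
One of these lacks any improper symmetry element and so occurs as an enantiomeric pair, giving 2 + 1 = 3 stereoisomers in total.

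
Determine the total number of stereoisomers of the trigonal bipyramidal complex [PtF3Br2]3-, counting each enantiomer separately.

In a trigonal bipyramid the two axial positions differ from the three equatorial ones.
There are 3 geometric isomers: Br both axial; Br one axial, one equatorial; Br both equatorial.
Each arrangement has an internal mirror plane or centre of symmetry, so none is chiral.

3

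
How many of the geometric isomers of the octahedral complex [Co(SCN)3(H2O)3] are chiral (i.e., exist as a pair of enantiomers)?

0

An octahedron has six vertices in three trans pairs; every non-trans pair is cis.
Systematic placement gives 2 geometric isomers: SCN mer; SCN fac.
Each arrangement has an internal mirror plane or centre of symmetry, so none is chiral.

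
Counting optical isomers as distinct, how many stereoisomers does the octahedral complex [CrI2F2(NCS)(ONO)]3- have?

An octahedron has six vertices in three trans pairs; every non-trans pair is cis.
Working through the distinct placements yields 6 geometric isomers: I trans, F trans; I cis, F trans; I cis, F cis (3 arrangements, 2 chiral); I trans, F cis.
Of these, 2 lack any improper symmetry element and so occur as enantiomeric pairs, giving 6 + 2 = 8 stereoisomers in total.

8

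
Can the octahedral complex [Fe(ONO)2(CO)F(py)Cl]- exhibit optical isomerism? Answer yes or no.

yes

Systematic enumeration (placing each ligand type in turn and discarding arrangements equivalent by rotation or reflection) gives 9 geometric isomers.
Of these, 6 lack any improper symmetry element and so occur as enantiomeric pairs, giving 9 + 6 = 15 stereoisomers in total.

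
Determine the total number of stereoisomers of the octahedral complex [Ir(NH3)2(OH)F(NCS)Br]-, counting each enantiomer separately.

The six octahedral sites form three mutually perpendicular trans pairs.
Placing the ligands in turn and identifying arrangements related by rotation or reflection leaves 9 distinct geometric isomers.
Of these, 6 lack any improper symmetry element and so occur as enantiomeric pairs, giving 9 + 6 = 15 stereoisomers in total.

15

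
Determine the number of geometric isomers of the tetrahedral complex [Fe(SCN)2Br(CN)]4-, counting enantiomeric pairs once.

1

All four vertices of a tetrahedron are equivalent and mutually adjacent, so cis/trans isomerism cannot arise.
Only one geometric arrangement is possible.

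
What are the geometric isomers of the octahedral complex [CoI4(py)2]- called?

cis and trans

An octahedron has six vertices in three trans pairs; every non-trans pair is cis.
Systematic placement gives 2 geometric isomers: py trans; py cis.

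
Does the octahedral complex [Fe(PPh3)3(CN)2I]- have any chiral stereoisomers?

no

In an octahedral complex each vertex has one trans partner and four cis neighbours.
Working through the distinct placements yields 3 geometric isomers: PPh3 mer, CN trans; PPh3 mer, CN cis; PPh3 fac, CN cis.
Each arrangement has an internal mirror plane or centre of symmetry, so none is chiral.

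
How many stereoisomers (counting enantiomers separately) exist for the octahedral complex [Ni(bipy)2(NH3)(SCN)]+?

An octahedron has six vertices in three trans pairs; every non-trans pair is cis.
Each bipy is bidentate and must span two cis positions.
Systematic placement gives 2 geometric isomers: NH3 and SCN mutually trans; NH3 and SCN mutually cis (chiral).
One of these lacks any improper symmetry element and so occurs as an enantiomeric pair, giving 2 + 1 = 3 stereoisomers in total.

3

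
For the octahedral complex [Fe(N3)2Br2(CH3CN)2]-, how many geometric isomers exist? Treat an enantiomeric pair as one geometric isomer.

5

In an octahedral complex each vertex has one trans partner and four cis neighbours.
There are 5 geometric isomers: N3 trans, Br trans, CH3CN trans; N3 cis, Br trans, CH3CN cis; N3 trans, Br cis, CH3CN cis; N3 cis, Br cis, CH3CN cis (chiral); N3 cis, Br cis, CH3CN trans.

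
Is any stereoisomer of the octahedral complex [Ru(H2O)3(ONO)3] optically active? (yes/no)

no

An octahedron has six vertices in three trans pairs; every non-trans pair is cis.
Working through the distinct placements yields 2 geometric isomers: H2O mer; H2O fac.
Each arrangement has an internal mirror plane or centre of symmetry, so none is chiral.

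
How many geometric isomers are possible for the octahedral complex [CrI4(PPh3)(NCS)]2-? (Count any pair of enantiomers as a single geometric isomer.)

The six octahedral sites form three mutually perpendicular trans pairs.
The distinct arrangements are (2 in all): PPh3 and NCS mutually trans; PPh3 and NCS mutually cis.

2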